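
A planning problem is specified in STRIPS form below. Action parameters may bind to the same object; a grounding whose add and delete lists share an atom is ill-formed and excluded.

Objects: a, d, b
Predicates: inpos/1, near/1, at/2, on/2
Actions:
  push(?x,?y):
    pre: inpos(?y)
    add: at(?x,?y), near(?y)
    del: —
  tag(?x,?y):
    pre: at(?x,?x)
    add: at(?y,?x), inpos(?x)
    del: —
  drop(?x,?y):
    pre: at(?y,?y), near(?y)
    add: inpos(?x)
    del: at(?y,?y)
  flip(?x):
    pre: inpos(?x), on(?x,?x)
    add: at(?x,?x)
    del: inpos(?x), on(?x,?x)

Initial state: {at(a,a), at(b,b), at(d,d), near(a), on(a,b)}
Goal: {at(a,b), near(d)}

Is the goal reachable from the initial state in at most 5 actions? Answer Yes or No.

Yes

1. tag(d,a)  →  {at(a,a), at(a,d), at(b,b), at(d,d), inpos(d), near(a), on(a,b)}
2. push(a,d)  →  {at(a,a), at(a,d), at(b,b), at(d,d), inpos(d), near(a), near(d), on(a,b)}
3. tag(b,a)  →  {at(a,a), at(a,b), at(a,d), at(b,b), at(d,d), inpos(b), inpos(d), near(a), near(d), on(a,b)}
optimal plan length = 3; 3 ≤ 5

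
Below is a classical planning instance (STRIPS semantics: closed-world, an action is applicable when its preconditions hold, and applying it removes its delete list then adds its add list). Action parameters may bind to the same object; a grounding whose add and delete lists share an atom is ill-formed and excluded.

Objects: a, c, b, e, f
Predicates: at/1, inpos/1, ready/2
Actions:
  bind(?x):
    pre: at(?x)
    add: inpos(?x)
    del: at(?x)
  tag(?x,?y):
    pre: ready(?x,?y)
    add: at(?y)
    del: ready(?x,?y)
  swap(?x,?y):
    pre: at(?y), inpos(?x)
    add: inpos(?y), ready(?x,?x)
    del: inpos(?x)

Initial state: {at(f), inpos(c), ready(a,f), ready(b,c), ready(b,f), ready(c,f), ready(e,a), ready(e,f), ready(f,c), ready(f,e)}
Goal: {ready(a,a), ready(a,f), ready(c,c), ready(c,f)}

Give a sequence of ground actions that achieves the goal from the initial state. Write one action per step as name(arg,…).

1. tag(e,a)  →  {at(a), at(f), inpos(c), ready(a,f), ready(b,c), ready(b,f), ready(c,f), ready(e,f), ready(f,c), ready(f,e)}
2. swap(c,a)  →  {at(a), at(f), inpos(a), ready(a,f), ready(b,c), ready(b,f), ready(c,c), ready(c,f), ready(e,f), ready(f,c), ready(f,e)}
3. swap(a,f)  →  {at(a), at(f), inpos(f), ready(a,a), ready(a,f), ready(b,c), ready(b,f), ready(c,c), ready(c,f), ready(e,f), ready(f,c), ready(f,e)}

tag(e,a); swap(c,a); swap(a,f)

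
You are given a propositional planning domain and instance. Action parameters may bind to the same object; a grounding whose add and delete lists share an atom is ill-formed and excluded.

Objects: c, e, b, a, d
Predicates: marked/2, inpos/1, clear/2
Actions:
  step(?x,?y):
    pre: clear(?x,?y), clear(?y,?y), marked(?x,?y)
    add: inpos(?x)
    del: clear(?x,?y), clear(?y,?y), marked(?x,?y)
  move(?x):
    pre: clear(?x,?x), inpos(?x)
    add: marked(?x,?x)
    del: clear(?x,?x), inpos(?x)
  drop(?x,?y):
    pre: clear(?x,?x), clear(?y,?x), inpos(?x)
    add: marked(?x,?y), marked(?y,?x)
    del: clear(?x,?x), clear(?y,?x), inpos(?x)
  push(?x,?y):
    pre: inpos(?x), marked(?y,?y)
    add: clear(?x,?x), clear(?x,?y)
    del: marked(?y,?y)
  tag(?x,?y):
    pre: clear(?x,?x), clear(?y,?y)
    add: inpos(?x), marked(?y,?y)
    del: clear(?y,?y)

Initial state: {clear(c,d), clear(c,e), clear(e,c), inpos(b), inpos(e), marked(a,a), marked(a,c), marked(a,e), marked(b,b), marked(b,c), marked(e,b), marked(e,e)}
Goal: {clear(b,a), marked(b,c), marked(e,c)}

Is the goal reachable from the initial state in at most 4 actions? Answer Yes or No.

1. push(e,e)  →  {clear(c,d), clear(c,e), clear(e,c), clear(e,e), inpos(b), inpos(e), marked(a,a), marked(a,c), marked(a,e), marked(b,b), marked(b,c), marked(e,b)}
2. drop(e,c)  →  {clear(c,d), clear(e,c), inpos(b), marked(a,a), marked(a,c), marked(a,e), marked(b,b), marked(b,c), marked(c,e), marked(e,b), marked(e,c)}
3. push(b,a)  →  {clear(b,a), clear(b,b), clear(c,d), clear(e,c), inpos(b), marked(a,c), marked(a,e), marked(b,b), marked(b,c), marked(c,e), marked(e,b), marked(e,c)}
optimal plan length = 3; 3 ≤ 4

Yes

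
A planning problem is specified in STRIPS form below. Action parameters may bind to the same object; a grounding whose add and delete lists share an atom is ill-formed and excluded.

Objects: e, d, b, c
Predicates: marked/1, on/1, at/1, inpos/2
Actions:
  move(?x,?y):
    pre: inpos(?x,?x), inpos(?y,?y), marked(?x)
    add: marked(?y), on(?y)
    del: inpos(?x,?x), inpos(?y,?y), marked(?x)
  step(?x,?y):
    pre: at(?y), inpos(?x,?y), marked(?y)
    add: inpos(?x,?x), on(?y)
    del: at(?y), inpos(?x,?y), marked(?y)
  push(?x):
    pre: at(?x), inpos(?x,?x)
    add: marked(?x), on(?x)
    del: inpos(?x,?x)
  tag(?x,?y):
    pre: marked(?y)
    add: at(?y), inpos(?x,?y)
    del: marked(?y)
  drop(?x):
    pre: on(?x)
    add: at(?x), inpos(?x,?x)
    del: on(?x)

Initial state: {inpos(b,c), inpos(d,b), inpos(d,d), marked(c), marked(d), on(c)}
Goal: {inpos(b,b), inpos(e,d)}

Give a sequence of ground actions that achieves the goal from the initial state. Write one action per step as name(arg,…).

1. tag(e,d)  →  {at(d), inpos(b,c), inpos(d,b), inpos(d,d), inpos(e,d), marked(c), on(c)}
2. drop(c)  →  {at(c), at(d), inpos(b,c), inpos(c,c), inpos(d,b), inpos(d,d), inpos(e,d), marked(c)}
3. step(b,c)  →  {at(d), inpos(b,b), inpos(c,c), inpos(d,b), inpos(d,d), inpos(e,d), on(c)}

tag(e,d); drop(c); step(b,c)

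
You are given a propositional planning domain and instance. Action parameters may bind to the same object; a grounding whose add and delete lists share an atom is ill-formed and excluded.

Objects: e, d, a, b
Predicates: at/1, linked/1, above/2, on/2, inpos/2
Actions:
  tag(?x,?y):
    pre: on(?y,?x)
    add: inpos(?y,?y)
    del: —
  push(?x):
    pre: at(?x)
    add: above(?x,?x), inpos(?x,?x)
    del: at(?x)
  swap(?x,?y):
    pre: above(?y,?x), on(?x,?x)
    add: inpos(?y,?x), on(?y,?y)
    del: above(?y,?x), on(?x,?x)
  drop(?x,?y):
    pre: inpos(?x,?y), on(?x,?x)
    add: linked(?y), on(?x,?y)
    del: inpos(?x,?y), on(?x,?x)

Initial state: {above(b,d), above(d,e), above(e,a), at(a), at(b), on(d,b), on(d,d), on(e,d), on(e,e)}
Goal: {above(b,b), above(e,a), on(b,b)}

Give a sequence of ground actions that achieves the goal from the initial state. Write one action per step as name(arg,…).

push(b); swap(d,b)

1. push(b)  →  {above(b,b), above(b,d), above(d,e), above(e,a), at(a), inpos(b,b), on(d,b), on(d,d), on(e,d), on(e,e)}
2. swap(d,b)  →  {above(b,b), above(d,e), above(e,a), at(a), inpos(b,b), inpos(b,d), on(b,b), on(d,b), on(e,d), on(e,e)}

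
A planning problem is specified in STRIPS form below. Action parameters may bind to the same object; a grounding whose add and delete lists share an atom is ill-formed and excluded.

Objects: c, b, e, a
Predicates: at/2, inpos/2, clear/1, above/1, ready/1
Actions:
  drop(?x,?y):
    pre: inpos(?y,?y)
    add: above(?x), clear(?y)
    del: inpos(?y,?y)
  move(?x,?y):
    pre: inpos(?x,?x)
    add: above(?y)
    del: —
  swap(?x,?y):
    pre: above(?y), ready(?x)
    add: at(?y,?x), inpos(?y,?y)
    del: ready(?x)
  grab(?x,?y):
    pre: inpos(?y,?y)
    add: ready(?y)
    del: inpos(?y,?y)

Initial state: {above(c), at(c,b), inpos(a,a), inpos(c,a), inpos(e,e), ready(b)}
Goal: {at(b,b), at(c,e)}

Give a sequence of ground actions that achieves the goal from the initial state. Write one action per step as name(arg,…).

drop(b,a); swap(b,b); grab(c,e); swap(e,c)

1. drop(b,a)  →  {above(b), above(c), at(c,b), clear(a), inpos(c,a), inpos(e,e), ready(b)}
2. swap(b,b)  →  {above(b), above(c), at(b,b), at(c,b), clear(a), inpos(b,b), inpos(c,a), inpos(e,e)}
3. grab(c,e)  →  {above(b), above(c), at(b,b), at(c,b), clear(a), inpos(b,b), inpos(c,a), ready(e)}
4. swap(e,c)  →  {above(b), above(c), at(b,b), at(c,b), at(c,e), clear(a), inpos(b,b), inpos(c,a), inpos(c,c)}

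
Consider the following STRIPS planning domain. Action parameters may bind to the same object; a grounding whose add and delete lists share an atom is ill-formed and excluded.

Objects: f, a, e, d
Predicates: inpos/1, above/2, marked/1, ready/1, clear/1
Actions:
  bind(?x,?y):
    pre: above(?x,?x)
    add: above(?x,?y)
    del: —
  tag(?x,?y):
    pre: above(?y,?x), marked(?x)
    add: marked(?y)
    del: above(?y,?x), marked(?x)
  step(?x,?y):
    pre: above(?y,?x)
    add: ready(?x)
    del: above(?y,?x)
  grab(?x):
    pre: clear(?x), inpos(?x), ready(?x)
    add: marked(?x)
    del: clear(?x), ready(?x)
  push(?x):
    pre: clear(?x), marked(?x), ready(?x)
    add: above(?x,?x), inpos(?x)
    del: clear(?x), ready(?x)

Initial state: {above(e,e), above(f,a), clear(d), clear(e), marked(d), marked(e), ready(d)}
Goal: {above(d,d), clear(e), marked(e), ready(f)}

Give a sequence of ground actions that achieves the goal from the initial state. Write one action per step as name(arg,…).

bind(e,f); step(f,e); push(d)

1. bind(e,f)  →  {above(e,e), above(e,f), above(f,a), clear(d), clear(e), marked(d), marked(e), ready(d)}
2. step(f,e)  →  {above(e,e), above(f,a), clear(d), clear(e), marked(d), marked(e), ready(d), ready(f)}
3. push(d)  →  {above(d,d), above(e,e), above(f,a), clear(e), inpos(d), marked(d), marked(e), ready(f)}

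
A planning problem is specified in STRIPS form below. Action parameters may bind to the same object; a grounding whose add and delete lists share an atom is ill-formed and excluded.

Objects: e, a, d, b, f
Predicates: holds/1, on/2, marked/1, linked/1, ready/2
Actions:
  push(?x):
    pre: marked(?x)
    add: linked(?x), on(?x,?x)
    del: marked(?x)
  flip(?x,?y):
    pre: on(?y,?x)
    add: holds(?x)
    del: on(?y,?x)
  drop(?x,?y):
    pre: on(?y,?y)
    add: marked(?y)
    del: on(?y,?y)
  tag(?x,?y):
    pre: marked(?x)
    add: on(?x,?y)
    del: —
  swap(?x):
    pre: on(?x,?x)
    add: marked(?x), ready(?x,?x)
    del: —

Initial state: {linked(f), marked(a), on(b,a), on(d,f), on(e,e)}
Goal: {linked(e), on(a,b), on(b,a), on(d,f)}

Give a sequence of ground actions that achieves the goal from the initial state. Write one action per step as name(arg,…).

1. drop(e,e)  →  {linked(f), marked(a), marked(e), on(b,a), on(d,f)}
2. push(e)  →  {linked(e), linked(f), marked(a), on(b,a), on(d,f), on(e,e)}
3. tag(a,b)  →  {linked(e), linked(f), marked(a), on(a,b), on(b,a), on(d,f), on(e,e)}

drop(e,e); push(e); tag(a,b)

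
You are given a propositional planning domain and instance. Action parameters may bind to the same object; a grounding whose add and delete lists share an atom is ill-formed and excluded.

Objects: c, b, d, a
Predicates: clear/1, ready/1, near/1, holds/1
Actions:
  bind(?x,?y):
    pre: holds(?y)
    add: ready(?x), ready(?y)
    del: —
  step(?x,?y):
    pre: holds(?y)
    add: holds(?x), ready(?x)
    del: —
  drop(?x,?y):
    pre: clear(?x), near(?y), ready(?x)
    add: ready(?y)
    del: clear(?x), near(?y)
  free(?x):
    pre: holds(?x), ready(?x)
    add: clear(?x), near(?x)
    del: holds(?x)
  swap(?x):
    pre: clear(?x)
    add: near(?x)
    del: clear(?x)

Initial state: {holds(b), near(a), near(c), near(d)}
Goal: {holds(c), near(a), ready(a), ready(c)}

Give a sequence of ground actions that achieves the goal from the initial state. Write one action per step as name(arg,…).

bind(a,b); step(c,b)

1. bind(a,b)  →  {holds(b), near(a), near(c), near(d), ready(a), ready(b)}
2. step(c,b)  →  {holds(b), holds(c), near(a), near(c), near(d), ready(a), ready(b), ready(c)}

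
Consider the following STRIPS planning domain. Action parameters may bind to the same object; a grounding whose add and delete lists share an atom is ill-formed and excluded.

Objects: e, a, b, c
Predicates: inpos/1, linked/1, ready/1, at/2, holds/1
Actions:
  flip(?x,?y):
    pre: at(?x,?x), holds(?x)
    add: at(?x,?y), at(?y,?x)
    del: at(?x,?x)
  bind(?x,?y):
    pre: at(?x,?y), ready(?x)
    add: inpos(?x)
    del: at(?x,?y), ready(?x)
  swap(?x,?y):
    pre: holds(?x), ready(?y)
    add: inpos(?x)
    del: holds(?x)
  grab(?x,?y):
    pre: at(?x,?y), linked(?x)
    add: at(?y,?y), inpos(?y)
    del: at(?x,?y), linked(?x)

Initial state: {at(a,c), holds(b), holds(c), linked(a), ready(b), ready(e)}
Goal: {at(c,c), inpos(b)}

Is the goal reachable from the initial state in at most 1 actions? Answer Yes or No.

No

1. swap(b,e)  →  {at(a,c), holds(c), inpos(b), linked(a), ready(b), ready(e)}
2. grab(a,c)  →  {at(c,c), holds(c), inpos(b), inpos(c), ready(b), ready(e)}
optimal plan length = 2; 2 > 1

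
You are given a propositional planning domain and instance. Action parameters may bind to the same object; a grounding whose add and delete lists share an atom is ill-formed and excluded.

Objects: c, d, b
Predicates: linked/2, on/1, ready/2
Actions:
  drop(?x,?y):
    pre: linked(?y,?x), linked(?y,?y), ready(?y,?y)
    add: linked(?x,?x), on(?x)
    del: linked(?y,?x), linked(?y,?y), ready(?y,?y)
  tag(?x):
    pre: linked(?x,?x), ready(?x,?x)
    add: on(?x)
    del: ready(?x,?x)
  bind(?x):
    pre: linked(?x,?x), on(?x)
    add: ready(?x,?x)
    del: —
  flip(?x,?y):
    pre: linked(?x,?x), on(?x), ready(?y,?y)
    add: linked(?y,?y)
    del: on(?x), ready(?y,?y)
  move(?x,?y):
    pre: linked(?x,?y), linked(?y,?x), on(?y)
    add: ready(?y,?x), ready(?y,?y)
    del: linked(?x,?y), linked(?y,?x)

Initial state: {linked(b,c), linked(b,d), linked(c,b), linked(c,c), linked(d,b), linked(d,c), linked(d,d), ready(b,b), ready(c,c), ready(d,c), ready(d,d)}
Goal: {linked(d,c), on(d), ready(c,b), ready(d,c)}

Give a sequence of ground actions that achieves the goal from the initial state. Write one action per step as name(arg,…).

1. tag(c)  →  {linked(b,c), linked(b,d), linked(c,b), linked(c,c), linked(d,b), linked(d,c), linked(d,d), on(c), ready(b,b), ready(d,c), ready(d,d)}
2. tag(d)  →  {linked(b,c), linked(b,d), linked(c,b), linked(c,c), linked(d,b), linked(d,c), linked(d,d), on(c), on(d), ready(b,b), ready(d,c)}
3. move(b,c)  →  {linked(b,d), linked(c,c), linked(d,b), linked(d,c), linked(d,d), on(c), on(d), ready(b,b), ready(c,b), ready(c,c), ready(d,c)}

tag(c); tag(d); move(b,c)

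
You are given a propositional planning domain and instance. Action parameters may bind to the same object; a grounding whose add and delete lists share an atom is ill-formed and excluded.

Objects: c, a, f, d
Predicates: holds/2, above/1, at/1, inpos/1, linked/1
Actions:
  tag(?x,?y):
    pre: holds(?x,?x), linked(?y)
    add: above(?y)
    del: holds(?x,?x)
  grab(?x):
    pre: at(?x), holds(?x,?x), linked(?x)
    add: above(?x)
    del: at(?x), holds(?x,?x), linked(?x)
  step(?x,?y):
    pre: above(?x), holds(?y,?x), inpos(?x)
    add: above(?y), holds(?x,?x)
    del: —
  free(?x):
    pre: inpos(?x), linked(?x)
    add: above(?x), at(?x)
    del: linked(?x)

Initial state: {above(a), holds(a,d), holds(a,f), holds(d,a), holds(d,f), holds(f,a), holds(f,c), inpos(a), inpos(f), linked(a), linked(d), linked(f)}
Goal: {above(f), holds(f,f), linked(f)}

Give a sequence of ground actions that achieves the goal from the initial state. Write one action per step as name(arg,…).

1. step(a,f)  →  {above(a), above(f), holds(a,a), holds(a,d), holds(a,f), holds(d,a), holds(d,f), holds(f,a), holds(f,c), inpos(a), inpos(f), linked(a), linked(d), linked(f)}
2. step(f,a)  →  {above(a), above(f), holds(a,a), holds(a,d), holds(a,f), holds(d,a), holds(d,f), holds(f,a), holds(f,c), holds(f,f), inpos(a), inpos(f), linked(a), linked(d), linked(f)}

step(a,f); step(f,a)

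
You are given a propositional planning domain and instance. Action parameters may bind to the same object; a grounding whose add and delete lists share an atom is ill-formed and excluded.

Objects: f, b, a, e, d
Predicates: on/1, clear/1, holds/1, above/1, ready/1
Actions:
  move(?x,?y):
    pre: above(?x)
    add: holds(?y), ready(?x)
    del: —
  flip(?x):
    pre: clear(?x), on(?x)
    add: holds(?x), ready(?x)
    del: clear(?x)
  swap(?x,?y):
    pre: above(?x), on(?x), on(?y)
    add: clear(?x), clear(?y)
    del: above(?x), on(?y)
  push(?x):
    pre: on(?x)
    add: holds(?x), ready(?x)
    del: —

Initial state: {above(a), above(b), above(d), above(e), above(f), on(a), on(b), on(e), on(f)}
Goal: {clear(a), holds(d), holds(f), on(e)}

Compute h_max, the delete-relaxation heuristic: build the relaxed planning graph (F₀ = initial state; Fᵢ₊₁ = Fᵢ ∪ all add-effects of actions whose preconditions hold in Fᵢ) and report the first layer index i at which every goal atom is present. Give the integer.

F0 = init (9 atoms)
F1 = F0 ∪ {clear(a), clear(b), clear(e), clear(f), holds(a), holds(b), holds(d), holds(e), holds(f), ready(a), ready(b), ready(d), ready(e), ready(f)}  (23 atoms)
goal ⊆ F1  ⇒  h_max = 1

1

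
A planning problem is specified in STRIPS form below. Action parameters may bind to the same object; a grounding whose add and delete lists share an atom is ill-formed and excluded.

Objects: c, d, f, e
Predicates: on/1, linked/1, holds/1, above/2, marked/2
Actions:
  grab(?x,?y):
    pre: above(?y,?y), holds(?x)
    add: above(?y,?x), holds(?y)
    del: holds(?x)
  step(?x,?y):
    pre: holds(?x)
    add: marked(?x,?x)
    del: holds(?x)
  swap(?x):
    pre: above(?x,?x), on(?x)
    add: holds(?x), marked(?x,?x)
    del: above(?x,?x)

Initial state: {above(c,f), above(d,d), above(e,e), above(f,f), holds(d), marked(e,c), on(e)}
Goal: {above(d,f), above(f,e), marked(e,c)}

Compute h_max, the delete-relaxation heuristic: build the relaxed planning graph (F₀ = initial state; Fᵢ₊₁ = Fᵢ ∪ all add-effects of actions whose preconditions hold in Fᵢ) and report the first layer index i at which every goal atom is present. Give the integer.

2

F0 = init (7 atoms)
F1 = F0 ∪ {above(e,d), above(f,d), holds(e), holds(f), marked(d,d), marked(e,e)}  (13 atoms)
F2 = F1 ∪ {above(d,e), above(d,f), above(e,f), above(f,e), marked(f,f)}  (18 atoms)
goal ⊆ F2  ⇒  h_max = 2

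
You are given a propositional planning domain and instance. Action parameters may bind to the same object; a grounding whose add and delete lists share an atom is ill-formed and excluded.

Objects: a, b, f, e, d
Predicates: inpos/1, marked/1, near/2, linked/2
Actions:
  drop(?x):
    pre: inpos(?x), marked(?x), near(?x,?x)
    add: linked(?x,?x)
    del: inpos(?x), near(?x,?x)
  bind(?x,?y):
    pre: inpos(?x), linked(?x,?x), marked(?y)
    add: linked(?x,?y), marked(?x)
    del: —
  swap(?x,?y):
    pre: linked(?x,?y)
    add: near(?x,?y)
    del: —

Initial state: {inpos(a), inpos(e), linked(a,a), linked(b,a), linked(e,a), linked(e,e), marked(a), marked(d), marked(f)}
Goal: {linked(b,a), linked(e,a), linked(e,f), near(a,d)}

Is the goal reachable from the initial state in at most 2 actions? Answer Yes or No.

1. bind(a,d)  →  {inpos(a), inpos(e), linked(a,a), linked(a,d), linked(b,a), linked(e,a), linked(e,e), marked(a), marked(d), marked(f)}
2. bind(e,f)  →  {inpos(a), inpos(e), linked(a,a), linked(a,d), linked(b,a), linked(e,a), linked(e,e), linked(e,f), marked(a), marked(d), marked(e), marked(f)}
3. swap(a,d)  →  {inpos(a), inpos(e), linked(a,a), linked(a,d), linked(b,a), linked(e,a), linked(e,e), linked(e,f), marked(a), marked(d), marked(e), marked(f), near(a,d)}
optimal plan length = 3; 3 > 2

No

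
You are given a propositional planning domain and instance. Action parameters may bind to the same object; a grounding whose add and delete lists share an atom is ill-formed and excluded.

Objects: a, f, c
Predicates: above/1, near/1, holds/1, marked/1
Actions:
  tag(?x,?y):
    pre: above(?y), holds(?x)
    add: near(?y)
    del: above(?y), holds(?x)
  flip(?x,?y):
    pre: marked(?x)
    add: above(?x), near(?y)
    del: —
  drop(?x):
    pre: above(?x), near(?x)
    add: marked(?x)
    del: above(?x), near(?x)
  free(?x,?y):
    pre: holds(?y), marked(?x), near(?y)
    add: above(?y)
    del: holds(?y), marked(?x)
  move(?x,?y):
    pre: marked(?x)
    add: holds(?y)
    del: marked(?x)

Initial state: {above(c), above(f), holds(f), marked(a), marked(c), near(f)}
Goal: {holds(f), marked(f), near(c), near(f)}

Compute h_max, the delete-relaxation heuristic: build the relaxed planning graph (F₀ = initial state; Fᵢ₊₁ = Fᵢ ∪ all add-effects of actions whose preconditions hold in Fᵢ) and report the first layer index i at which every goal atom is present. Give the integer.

F0 = init (6 atoms)
F1 = F0 ∪ {above(a), holds(a), holds(c), marked(f), near(a), near(c)}  (12 atoms)
goal ⊆ F1  ⇒  h_max = 1

1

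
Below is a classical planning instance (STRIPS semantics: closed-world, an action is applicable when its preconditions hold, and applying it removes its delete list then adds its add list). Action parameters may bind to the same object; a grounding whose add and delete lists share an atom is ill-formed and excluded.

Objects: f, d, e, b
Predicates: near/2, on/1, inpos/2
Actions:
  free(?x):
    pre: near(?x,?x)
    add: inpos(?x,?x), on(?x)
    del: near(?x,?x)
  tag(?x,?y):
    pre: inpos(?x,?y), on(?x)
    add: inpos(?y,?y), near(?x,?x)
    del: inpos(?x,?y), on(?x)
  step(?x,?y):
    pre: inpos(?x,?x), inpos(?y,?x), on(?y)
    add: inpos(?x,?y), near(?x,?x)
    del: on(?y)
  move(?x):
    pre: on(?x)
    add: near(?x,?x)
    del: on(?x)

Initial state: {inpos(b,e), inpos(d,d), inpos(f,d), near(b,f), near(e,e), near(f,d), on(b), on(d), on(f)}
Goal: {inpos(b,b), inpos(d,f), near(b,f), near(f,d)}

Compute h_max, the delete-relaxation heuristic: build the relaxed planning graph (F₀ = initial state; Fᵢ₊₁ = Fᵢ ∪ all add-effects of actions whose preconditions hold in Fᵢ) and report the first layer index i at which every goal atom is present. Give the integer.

2

F0 = init (9 atoms)
F1 = F0 ∪ {inpos(d,f), inpos(e,e), near(b,b), near(d,d), near(f,f), on(e)}  (15 atoms)
F2 = F1 ∪ {inpos(b,b), inpos(e,b), inpos(f,f)}  (18 atoms)
goal ⊆ F2  ⇒  h_max = 2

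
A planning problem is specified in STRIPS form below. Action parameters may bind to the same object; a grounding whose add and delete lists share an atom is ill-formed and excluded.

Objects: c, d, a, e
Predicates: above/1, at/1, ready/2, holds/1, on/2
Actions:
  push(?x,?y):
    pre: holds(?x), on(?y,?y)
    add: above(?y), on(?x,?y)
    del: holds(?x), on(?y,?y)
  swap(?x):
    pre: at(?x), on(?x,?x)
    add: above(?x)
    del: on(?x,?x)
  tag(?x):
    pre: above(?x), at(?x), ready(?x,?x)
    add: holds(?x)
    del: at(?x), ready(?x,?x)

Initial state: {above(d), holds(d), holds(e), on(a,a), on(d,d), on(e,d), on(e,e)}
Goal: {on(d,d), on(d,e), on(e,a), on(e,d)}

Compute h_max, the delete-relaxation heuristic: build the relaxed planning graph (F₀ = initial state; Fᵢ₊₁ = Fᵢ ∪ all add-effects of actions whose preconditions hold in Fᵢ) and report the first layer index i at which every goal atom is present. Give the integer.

F0 = init (7 atoms)
F1 = F0 ∪ {above(a), above(e), on(d,a), on(d,e), on(e,a)}  (12 atoms)
goal ⊆ F1  ⇒  h_max = 1

1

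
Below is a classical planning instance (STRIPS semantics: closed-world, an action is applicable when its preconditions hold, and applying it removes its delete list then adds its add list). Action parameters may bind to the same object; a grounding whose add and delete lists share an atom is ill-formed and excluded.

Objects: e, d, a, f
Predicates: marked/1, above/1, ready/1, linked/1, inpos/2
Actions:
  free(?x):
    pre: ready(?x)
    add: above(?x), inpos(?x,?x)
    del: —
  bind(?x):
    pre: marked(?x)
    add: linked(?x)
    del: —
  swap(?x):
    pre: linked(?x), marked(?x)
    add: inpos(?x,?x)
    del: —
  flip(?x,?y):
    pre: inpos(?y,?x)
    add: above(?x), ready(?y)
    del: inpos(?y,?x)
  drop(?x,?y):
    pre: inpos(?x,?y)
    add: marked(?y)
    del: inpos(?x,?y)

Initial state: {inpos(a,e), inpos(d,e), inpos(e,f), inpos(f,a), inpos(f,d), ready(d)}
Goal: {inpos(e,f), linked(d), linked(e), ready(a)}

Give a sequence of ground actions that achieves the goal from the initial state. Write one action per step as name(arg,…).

flip(e,a); drop(d,e); bind(e); drop(f,d); bind(d)

1. flip(e,a)  →  {above(e), inpos(d,e), inpos(e,f), inpos(f,a), inpos(f,d), ready(a), ready(d)}
2. drop(d,e)  →  {above(e), inpos(e,f), inpos(f,a), inpos(f,d), marked(e), ready(a), ready(d)}
3. bind(e)  →  {above(e), inpos(e,f), inpos(f,a), inpos(f,d), linked(e), marked(e), ready(a), ready(d)}
4. drop(f,d)  →  {above(e), inpos(e,f), inpos(f,a), linked(e), marked(d), marked(e), ready(a), ready(d)}
5. bind(d)  →  {above(e), inpos(e,f), inpos(f,a), linked(d), linked(e), marked(d), marked(e), ready(a), ready(d)}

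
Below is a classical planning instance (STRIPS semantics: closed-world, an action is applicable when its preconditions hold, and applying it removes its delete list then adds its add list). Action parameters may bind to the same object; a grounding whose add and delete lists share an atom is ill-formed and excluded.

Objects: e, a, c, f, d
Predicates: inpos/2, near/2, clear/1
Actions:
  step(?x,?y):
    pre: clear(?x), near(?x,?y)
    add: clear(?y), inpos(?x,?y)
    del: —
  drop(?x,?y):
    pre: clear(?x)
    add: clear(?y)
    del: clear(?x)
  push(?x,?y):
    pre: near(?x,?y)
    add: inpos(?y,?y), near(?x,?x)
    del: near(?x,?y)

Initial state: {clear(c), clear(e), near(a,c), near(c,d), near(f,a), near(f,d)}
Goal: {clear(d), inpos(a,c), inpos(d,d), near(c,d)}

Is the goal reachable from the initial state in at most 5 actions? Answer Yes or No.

Yes

1. step(c,d)  →  {clear(c), clear(d), clear(e), inpos(c,d), near(a,c), near(c,d), near(f,a), near(f,d)}
2. drop(e,a)  →  {clear(a), clear(c), clear(d), inpos(c,d), near(a,c), near(c,d), near(f,a), near(f,d)}
3. step(a,c)  →  {clear(a), clear(c), clear(d), inpos(a,c), inpos(c,d), near(a,c), near(c,d), near(f,a), near(f,d)}
4. push(f,d)  →  {clear(a), clear(c), clear(d), inpos(a,c), inpos(c,d), inpos(d,d), near(a,c), near(c,d), near(f,a), near(f,f)}
optimal plan length = 4; 4 ≤ 5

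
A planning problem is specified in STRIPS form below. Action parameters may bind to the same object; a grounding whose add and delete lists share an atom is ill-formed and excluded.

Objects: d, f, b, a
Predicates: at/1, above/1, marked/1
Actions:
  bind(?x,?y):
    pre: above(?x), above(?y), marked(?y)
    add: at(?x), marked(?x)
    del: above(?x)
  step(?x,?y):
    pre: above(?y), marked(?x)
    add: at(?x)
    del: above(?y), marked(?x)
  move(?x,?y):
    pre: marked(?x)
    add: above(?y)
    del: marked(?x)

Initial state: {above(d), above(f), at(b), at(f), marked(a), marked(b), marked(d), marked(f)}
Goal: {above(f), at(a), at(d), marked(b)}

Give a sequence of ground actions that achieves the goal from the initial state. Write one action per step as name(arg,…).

1. bind(d,d)  →  {above(f), at(b), at(d), at(f), marked(a), marked(b), marked(d), marked(f)}
2. step(a,f)  →  {at(a), at(b), at(d), at(f), marked(b), marked(d), marked(f)}
3. move(d,f)  →  {above(f), at(a), at(b), at(d), at(f), marked(b), marked(f)}

bind(d,d); step(a,f); move(d,f)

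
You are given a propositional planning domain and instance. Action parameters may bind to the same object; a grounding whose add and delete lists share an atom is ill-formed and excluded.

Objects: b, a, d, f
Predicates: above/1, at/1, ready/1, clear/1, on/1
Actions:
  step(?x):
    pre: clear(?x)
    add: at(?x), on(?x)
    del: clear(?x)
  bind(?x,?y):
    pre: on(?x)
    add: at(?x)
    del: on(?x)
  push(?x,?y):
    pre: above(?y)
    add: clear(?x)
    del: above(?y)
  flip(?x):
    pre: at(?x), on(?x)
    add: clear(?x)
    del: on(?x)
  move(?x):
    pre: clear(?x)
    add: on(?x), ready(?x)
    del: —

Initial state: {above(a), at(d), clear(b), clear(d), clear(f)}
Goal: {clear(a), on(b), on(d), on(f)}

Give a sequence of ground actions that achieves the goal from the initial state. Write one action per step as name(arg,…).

1. step(b)  →  {above(a), at(b), at(d), clear(d), clear(f), on(b)}
2. step(d)  →  {above(a), at(b), at(d), clear(f), on(b), on(d)}
3. step(f)  →  {above(a), at(b), at(d), at(f), on(b), on(d), on(f)}
4. push(a,a)  →  {at(b), at(d), at(f), clear(a), on(b), on(d), on(f)}

step(b); step(d); step(f); push(a,a)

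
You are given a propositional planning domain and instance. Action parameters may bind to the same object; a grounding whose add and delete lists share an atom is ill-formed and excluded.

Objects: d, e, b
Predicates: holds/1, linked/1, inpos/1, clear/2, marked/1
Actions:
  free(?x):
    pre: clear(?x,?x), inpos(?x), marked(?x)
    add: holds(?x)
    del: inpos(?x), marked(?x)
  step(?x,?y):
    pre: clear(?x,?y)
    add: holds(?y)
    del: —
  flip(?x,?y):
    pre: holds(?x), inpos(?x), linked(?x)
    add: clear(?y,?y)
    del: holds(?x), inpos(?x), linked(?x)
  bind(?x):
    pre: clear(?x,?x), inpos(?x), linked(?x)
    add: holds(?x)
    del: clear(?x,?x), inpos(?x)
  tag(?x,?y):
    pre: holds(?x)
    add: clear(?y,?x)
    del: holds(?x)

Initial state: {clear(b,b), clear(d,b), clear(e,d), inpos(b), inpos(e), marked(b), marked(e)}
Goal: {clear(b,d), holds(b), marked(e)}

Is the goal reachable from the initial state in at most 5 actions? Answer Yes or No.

1. free(b)  →  {clear(b,b), clear(d,b), clear(e,d), holds(b), inpos(e), marked(e)}
2. step(e,d)  →  {clear(b,b), clear(d,b), clear(e,d), holds(b), holds(d), inpos(e), marked(e)}
3. tag(d,b)  →  {clear(b,b), clear(b,d), clear(d,b), clear(e,d), holds(b), inpos(e), marked(e)}
optimal plan length = 3; 3 ≤ 5

Yes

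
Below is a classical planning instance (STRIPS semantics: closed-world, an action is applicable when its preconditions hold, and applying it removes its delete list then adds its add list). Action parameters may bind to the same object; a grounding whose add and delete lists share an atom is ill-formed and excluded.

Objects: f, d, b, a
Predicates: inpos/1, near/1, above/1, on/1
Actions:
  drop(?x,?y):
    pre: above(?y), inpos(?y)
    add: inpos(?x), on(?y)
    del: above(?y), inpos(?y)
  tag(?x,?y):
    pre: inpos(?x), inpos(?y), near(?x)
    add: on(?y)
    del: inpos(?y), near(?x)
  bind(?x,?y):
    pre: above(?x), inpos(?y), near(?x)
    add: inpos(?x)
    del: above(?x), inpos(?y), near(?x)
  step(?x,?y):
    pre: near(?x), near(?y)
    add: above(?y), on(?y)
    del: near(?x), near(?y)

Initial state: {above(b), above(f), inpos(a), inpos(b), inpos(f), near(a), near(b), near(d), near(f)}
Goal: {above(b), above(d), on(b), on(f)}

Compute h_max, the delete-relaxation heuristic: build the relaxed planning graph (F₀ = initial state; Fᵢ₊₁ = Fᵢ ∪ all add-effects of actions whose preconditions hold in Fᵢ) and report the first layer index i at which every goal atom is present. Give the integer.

1

F0 = init (9 atoms)
F1 = F0 ∪ {above(a), above(d), inpos(d), on(a), on(b), on(d), on(f)}  (16 atoms)
goal ⊆ F1  ⇒  h_max = 1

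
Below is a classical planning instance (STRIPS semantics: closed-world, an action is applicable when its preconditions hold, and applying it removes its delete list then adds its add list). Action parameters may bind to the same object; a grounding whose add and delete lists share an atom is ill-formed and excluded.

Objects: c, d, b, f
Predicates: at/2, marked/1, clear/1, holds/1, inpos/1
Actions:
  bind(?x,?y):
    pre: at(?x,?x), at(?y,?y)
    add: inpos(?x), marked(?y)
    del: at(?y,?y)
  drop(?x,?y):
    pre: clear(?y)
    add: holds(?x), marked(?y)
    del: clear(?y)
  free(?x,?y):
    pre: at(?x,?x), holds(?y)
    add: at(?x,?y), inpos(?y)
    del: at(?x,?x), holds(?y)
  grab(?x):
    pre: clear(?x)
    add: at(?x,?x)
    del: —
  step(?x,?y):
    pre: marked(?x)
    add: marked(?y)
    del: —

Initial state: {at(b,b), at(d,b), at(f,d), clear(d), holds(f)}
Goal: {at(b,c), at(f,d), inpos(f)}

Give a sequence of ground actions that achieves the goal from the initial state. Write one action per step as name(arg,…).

1. grab(d)  →  {at(b,b), at(d,b), at(d,d), at(f,d), clear(d), holds(f)}
2. drop(c,d)  →  {at(b,b), at(d,b), at(d,d), at(f,d), holds(c), holds(f), marked(d)}
3. free(d,f)  →  {at(b,b), at(d,b), at(d,f), at(f,d), holds(c), inpos(f), marked(d)}
4. free(b,c)  →  {at(b,c), at(d,b), at(d,f), at(f,d), inpos(c), inpos(f), marked(d)}

grab(d); drop(c,d); free(d,f); free(b,c)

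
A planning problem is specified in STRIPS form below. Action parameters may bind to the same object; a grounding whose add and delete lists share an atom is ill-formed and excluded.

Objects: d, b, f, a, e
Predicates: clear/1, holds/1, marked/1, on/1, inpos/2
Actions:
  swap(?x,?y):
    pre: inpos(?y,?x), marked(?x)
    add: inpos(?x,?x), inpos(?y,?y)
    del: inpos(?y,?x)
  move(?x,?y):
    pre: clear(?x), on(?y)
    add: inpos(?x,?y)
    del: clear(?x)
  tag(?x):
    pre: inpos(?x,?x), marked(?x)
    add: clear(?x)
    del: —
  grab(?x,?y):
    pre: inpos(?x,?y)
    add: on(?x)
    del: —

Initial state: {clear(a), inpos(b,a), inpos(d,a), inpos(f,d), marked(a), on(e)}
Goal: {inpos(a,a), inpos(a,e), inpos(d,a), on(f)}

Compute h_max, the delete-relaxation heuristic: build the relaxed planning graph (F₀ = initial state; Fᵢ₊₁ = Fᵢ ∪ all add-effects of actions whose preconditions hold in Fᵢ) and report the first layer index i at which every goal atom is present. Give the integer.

F0 = init (6 atoms)
F1 = F0 ∪ {inpos(a,a), inpos(a,e), inpos(b,b), inpos(d,d), on(b), on(d), on(f)}  (13 atoms)
goal ⊆ F1  ⇒  h_max = 1

1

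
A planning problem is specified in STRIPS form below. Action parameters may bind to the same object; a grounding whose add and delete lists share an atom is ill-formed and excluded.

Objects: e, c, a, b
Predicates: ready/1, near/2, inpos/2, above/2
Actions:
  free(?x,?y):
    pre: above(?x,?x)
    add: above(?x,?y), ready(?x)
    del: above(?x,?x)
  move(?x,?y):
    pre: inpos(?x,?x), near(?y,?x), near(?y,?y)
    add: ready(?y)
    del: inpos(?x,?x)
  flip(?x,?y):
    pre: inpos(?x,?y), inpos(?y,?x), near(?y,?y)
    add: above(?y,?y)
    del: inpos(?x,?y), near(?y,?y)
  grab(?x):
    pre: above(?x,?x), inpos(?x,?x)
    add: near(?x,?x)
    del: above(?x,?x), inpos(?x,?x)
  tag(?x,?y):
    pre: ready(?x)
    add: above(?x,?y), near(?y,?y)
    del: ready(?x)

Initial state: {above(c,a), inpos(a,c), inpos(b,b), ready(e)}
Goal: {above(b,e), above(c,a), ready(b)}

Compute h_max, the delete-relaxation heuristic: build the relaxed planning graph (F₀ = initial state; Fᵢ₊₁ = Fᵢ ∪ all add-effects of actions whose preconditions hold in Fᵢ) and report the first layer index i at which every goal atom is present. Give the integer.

F0 = init (4 atoms)
F1 = F0 ∪ {above(e,a), above(e,b), above(e,c), above(e,e), near(a,a), near(b,b), near(c,c), near(e,e)}  (12 atoms)
F2 = F1 ∪ {above(b,b), ready(b)}  (14 atoms)
F3 = F2 ∪ {above(b,a), above(b,c), above(b,e)}  (17 atoms)
goal ⊆ F3  ⇒  h_max = 3

3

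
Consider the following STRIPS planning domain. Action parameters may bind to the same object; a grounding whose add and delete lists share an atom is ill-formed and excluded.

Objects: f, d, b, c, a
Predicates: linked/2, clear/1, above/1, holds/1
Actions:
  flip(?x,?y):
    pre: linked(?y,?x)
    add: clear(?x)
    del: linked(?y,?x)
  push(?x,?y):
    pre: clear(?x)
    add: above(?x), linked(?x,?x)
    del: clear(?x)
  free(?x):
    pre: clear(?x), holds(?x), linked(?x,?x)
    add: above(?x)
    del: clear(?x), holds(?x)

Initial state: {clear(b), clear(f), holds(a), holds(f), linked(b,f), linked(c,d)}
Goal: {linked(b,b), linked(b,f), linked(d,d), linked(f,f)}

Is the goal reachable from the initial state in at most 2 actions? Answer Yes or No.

No

1. flip(d,c)  →  {clear(b), clear(d), clear(f), holds(a), holds(f), linked(b,f)}
2. push(f,f)  →  {above(f), clear(b), clear(d), holds(a), holds(f), linked(b,f), linked(f,f)}
3. push(d,f)  →  {above(d), above(f), clear(b), holds(a), holds(f), linked(b,f), linked(d,d), linked(f,f)}
4. push(b,f)  →  {above(b), above(d), above(f), holds(a), holds(f), linked(b,b), linked(b,f), linked(d,d), linked(f,f)}
optimal plan length = 4; 4 > 2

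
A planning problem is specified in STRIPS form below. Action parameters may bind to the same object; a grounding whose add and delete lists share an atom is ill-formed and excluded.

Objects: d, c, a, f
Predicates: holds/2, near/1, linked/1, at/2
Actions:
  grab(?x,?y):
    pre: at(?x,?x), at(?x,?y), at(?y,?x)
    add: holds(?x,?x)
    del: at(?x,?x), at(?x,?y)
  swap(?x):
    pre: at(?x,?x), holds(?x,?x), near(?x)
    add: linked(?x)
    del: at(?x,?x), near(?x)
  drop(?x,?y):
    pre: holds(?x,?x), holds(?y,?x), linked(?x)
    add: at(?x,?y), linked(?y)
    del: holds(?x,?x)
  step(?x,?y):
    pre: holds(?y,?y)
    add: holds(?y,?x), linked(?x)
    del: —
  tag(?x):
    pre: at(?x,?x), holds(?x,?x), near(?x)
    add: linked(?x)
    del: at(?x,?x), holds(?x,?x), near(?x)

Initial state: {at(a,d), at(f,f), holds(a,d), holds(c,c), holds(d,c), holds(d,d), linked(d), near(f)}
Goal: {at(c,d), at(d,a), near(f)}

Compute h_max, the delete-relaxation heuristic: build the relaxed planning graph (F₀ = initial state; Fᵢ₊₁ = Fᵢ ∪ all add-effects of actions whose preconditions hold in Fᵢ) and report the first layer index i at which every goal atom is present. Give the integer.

2

F0 = init (8 atoms)
F1 = F0 ∪ {at(d,a), at(d,d), holds(c,a), holds(c,d), holds(c,f), holds(d,a), holds(d,f), holds(f,f), linked(a), linked(c), linked(f)}  (19 atoms)
F2 = F1 ∪ {at(c,c), at(c,d), at(d,c), at(f,c), at(f,d), holds(f,a), holds(f,c), holds(f,d)}  (27 atoms)
goal ⊆ F2  ⇒  h_max = 2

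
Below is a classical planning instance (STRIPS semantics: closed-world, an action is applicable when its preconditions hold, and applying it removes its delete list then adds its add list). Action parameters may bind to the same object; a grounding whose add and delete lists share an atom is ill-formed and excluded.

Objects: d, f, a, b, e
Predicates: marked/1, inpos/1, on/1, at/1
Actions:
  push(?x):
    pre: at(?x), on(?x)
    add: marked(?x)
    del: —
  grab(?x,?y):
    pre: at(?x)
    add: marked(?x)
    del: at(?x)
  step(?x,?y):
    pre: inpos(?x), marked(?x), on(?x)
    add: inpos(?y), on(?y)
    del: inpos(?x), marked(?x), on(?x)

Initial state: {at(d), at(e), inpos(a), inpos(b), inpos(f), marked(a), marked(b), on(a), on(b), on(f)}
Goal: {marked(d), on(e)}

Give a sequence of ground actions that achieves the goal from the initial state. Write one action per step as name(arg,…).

grab(d,d); step(a,e)

1. grab(d,d)  →  {at(e), inpos(a), inpos(b), inpos(f), marked(a), marked(b), marked(d), on(a), on(b), on(f)}
2. step(a,e)  →  {at(e), inpos(b), inpos(e), inpos(f), marked(b), marked(d), on(b), on(e), on(f)}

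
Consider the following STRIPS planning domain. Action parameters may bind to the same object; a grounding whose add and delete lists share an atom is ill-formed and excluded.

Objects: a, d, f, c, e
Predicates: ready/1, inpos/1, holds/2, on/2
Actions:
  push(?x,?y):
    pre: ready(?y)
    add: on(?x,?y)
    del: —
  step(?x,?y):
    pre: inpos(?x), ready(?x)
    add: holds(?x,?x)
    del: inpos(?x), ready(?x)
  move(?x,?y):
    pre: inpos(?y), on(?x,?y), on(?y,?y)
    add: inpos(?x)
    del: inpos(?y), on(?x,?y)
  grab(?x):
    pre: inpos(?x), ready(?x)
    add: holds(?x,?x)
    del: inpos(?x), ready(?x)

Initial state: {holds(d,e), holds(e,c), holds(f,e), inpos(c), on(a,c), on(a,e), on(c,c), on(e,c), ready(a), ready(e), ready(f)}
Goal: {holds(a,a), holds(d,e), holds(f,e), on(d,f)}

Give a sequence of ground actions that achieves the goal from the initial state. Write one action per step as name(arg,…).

push(d,f); move(a,c); step(a,a)

1. push(d,f)  →  {holds(d,e), holds(e,c), holds(f,e), inpos(c), on(a,c), on(a,e), on(c,c), on(d,f), on(e,c), ready(a), ready(e), ready(f)}
2. move(a,c)  →  {holds(d,e), holds(e,c), holds(f,e), inpos(a), on(a,e), on(c,c), on(d,f), on(e,c), ready(a), ready(e), ready(f)}
3. step(a,a)  →  {holds(a,a), holds(d,e), holds(e,c), holds(f,e), on(a,e), on(c,c), on(d,f), on(e,c), ready(e), ready(f)}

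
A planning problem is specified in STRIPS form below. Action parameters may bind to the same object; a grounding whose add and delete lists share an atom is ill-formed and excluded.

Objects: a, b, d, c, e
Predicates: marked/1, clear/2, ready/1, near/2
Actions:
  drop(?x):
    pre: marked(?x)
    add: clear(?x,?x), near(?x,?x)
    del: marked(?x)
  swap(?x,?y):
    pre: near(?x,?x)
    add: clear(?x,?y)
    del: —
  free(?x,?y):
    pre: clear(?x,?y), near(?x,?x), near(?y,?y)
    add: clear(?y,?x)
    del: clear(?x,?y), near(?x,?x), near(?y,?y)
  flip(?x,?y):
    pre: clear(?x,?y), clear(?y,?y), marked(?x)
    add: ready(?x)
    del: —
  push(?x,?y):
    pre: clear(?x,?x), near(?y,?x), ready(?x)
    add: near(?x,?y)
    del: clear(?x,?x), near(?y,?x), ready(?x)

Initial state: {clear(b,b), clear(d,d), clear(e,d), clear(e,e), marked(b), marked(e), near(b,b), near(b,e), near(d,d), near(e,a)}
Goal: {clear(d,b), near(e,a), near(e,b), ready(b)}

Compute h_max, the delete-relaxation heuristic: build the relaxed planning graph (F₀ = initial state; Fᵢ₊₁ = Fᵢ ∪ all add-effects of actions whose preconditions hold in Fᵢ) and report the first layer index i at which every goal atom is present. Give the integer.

2

F0 = init (10 atoms)
F1 = F0 ∪ {clear(b,a), clear(b,c), clear(b,d), clear(b,e), clear(d,a), clear(d,b), clear(d,c), clear(d,e), near(e,e), ready(b), ready(e)}  (21 atoms)
F2 = F1 ∪ {clear(e,a), clear(e,b), clear(e,c), near(e,b)}  (25 atoms)
goal ⊆ F2  ⇒  h_max = 2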